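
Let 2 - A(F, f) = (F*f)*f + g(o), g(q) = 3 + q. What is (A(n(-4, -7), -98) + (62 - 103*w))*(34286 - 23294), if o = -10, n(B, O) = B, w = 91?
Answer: 320021088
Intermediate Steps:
A(F, f) = 9 - F*f**2 (A(F, f) = 2 - ((F*f)*f + (3 - 10)) = 2 - (F*f**2 - 7) = 2 - (-7 + F*f**2) = 2 + (7 - F*f**2) = 9 - F*f**2)
(A(n(-4, -7), -98) + (62 - 103*w))*(34286 - 23294) = ((9 - 1*(-4)*(-98)**2) + (62 - 103*91))*(34286 - 23294) = ((9 - 1*(-4)*9604) + (62 - 9373))*10992 = ((9 + 38416) - 9311)*10992 = (38425 - 9311)*10992 = 29114*10992 = 320021088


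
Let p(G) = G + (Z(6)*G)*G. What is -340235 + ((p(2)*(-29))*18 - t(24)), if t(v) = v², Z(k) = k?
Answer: -354383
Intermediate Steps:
p(G) = G + 6*G² (p(G) = G + (6*G)*G = G + 6*G²)
-340235 + ((p(2)*(-29))*18 - t(24)) = -340235 + (((2*(1 + 6*2))*(-29))*18 - 1*24²) = -340235 + (((2*(1 + 12))*(-29))*18 - 1*576) = -340235 + (((2*13)*(-29))*18 - 576) = -340235 + ((26*(-29))*18 - 576) = -340235 + (-754*18 - 576) = -340235 + (-13572 - 576) = -340235 - 14148 = -354383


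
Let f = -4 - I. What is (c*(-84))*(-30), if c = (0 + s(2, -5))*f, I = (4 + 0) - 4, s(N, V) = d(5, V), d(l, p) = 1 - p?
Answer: -60480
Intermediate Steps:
s(N, V) = 1 - V
I = 0 (I = 4 - 4 = 0)
f = -4 (f = -4 - 1*0 = -4 + 0 = -4)
c = -24 (c = (0 + (1 - 1*(-5)))*(-4) = (0 + (1 + 5))*(-4) = (0 + 6)*(-4) = 6*(-4) = -24)
(c*(-84))*(-30) = -24*(-84)*(-30) = 2016*(-30) = -60480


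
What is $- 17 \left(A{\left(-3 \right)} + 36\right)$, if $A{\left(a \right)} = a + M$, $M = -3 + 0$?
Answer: $-510$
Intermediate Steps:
$M = -3$
$A{\left(a \right)} = -3 + a$ ($A{\left(a \right)} = a - 3 = -3 + a$)
$- 17 \left(A{\left(-3 \right)} + 36\right) = - 17 \left(\left(-3 - 3\right) + 36\right) = - 17 \left(-6 + 36\right) = \left(-17\right) 30 = -510$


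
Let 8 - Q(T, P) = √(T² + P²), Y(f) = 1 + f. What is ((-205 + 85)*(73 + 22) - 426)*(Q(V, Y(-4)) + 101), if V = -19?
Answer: -1289034 + 11826*√370 ≈ -1.0616e+6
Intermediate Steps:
Q(T, P) = 8 - √(P² + T²) (Q(T, P) = 8 - √(T² + P²) = 8 - √(P² + T²))
((-205 + 85)*(73 + 22) - 426)*(Q(V, Y(-4)) + 101) = ((-205 + 85)*(73 + 22) - 426)*((8 - √((1 - 4)² + (-19)²)) + 101) = (-120*95 - 426)*((8 - √((-3)² + 361)) + 101) = (-11400 - 426)*((8 - √(9 + 361)) + 101) = -11826*((8 - √370) + 101) = -11826*(109 - √370) = -1289034 + 11826*√370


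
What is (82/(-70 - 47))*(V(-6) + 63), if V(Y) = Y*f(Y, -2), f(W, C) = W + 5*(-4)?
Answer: -5986/39 ≈ -153.49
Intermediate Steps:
f(W, C) = -20 + W (f(W, C) = W - 20 = -20 + W)
V(Y) = Y*(-20 + Y)
(82/(-70 - 47))*(V(-6) + 63) = (82/(-70 - 47))*(-6*(-20 - 6) + 63) = (82/(-117))*(-6*(-26) + 63) = (82*(-1/117))*(156 + 63) = -82/117*219 = -5986/39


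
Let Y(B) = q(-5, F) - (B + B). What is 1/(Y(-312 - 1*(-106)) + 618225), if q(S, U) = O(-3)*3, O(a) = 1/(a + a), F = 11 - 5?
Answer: 2/1237273 ≈ 1.6165e-6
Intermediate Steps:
F = 6
O(a) = 1/(2*a)
q(S, U) = -½ (q(S, U) = ((½)/(-3))*3 = ((½)*(-⅓))*3 = -⅙*3 = -½)
Y(B) = -½ - 2*B (Y(B) = -½ - (B + B) = -½ - 2*B)
1/(Y(-312 - 1*(-106)) + 618225) = 1/((-½ - 2*(-312 - 1*(-106))) + 618225) = 1/((-½ - 2*(-312 + 106)) + 618225) = 1/((-½ - 2*(-206)) + 618225) = 1/((-½ + 412) + 618225) = 1/(823/2 + 618225) = 1/(1237273/2) = 2/1237273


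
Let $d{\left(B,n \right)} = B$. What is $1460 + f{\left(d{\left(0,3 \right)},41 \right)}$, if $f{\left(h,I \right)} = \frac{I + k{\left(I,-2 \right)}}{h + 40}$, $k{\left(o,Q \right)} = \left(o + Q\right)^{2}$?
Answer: $\frac{29981}{20} \approx 1499.1$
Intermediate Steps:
$k{\left(o,Q \right)} = \left(Q + o\right)^{2}$
$f{\left(h,I \right)} = \frac{I + \left(-2 + I\right)^{2}}{40 + h}$ ($f{\left(h,I \right)} = \frac{I + \left(-2 + I\right)^{2}}{h + 40} = \frac{I + \left(-2 + I\right)^{2}}{40 + h}$)
$1460 + f{\left(d{\left(0,3 \right)},41 \right)} = 1460 + \frac{41 + \left(-2 + 41\right)^{2}}{40 + 0} = 1460 + \frac{41 + 39^{2}}{40} = 1460 + \frac{41 + 1521}{40} = 1460 + \frac{1}{40} \cdot 1562 = 1460 + \frac{781}{20} = \frac{29981}{20}$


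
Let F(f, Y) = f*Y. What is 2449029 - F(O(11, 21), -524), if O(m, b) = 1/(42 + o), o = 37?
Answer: 193473815/79 ≈ 2.4490e+6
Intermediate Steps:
O(m, b) = 1/79 (O(m, b) = 1/(42 + 37) = 1/79)
F(f, Y) = Y*f
2449029 - F(O(11, 21), -524) = 2449029 - (-524)/79 = 2449029 - 1*(-524/79) = 2449029 + 524/79 = 193473815/79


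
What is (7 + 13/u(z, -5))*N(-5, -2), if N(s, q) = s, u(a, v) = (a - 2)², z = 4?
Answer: -205/4 ≈ -51.250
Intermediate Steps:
u(a, v) = (-2 + a)²
(7 + 13/u(z, -5))*N(-5, -2) = (7 + 13/((-2 + 4)²))*(-5) = (7 + 13/(2²))*(-5) = (7 + 13/4)*(-5) = (41/4)*(-5) = -205/4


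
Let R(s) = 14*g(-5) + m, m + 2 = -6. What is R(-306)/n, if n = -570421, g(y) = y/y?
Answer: -6/570421 ≈ -1.0519e-5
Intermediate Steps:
m = -8 (m = -2 - 6 = -8)
g(y) = 1
R(s) = 6 (R(s) = 14*1 - 8 = 14 - 8 = 6)
R(-306)/n = 6/(-570421) = 6*(-1/570421) = -6/570421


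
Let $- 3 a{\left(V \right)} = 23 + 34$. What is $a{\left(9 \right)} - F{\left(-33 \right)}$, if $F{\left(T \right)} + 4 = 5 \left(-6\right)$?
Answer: $15$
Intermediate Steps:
$F{\left(T \right)} = -34$ ($F{\left(T \right)} = -4 + 5 \left(-6\right) = -4 - 30 = -34$)
$a{\left(V \right)} = -19$ ($a{\left(V \right)} = - \frac{23 + 34}{3} = \left(- \frac{1}{3}\right) 57 = -19$)
$a{\left(9 \right)} - F{\left(-33 \right)} = -19 - -34 = -19 + 34 = 15$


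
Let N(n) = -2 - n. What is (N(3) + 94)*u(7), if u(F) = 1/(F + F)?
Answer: 89/14 ≈ 6.3571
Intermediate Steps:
u(F) = 1/(2*F)
(N(3) + 94)*u(7) = ((-2 - 1*3) + 94)*((½)/7) = ((-2 - 3) + 94)*((½)*(⅐)) = (-5 + 94)*(1/14) = 89*(1/14) = 89/14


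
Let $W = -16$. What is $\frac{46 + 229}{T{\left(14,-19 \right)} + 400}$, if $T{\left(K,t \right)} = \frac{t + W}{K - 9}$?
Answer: $\frac{275}{393} \approx 0.69975$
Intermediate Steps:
$T{\left(K,t \right)} = \frac{-16 + t}{-9 + K}$ ($T{\left(K,t \right)} = \frac{t - 16}{K - 9} = \frac{-16 + t}{-9 + K}$)
$\frac{46 + 229}{T{\left(14,-19 \right)} + 400} = \frac{46 + 229}{\frac{-16 - 19}{-9 + 14} + 400} = \frac{275}{\frac{1}{5} \left(-35\right) + 400} = \frac{275}{-7 + 400} = \frac{275}{393}$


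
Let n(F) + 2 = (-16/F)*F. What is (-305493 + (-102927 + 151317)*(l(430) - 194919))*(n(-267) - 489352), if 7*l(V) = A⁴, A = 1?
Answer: 4615947774906210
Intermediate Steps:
n(F) = -18 (n(F) = -2 + (-16/F)*F = -2 - 16 = -18)
l(V) = ⅐ (l(V) = (⅐)*1⁴ = (⅐)*1 = ⅐)
(-305493 + (-102927 + 151317)*(l(430) - 194919))*(n(-267) - 489352) = (-305493 + (-102927 + 151317)*(⅐ - 194919))*(-18 - 489352) = (-305493 + 48390*(-1364432/7))*(-489370) = (-305493 - 66024864480/7)*(-489370) = -66027002931/7*(-489370) = 4615947774906210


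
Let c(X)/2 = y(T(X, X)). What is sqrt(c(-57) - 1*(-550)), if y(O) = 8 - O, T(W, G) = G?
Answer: 2*sqrt(170) ≈ 26.077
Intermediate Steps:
c(X) = 16 - 2*X (c(X) = 2*(8 - X) = 16 - 2*X)
sqrt(c(-57) - 1*(-550)) = sqrt((16 - 2*(-57)) - 1*(-550)) = sqrt((16 + 114) + 550) = sqrt(130 + 550) = sqrt(680) = 2*sqrt(170)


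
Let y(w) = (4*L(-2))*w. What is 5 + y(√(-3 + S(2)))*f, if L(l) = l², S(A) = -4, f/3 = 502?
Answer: 5 + 24096*I*√7 ≈ 5.0 + 63752.0*I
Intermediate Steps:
f = 1506 (f = 3*502 = 1506)
y(w) = 16*w (y(w) = (4*(-2)²)*w = (4*4)*w = 16*w)
5 + y(√(-3 + S(2)))*f = 5 + (16*√(-3 - 4))*1506 = 5 + (16*√(-7))*1506 = 5 + (16*(I*√7))*1506 = 5 + (16*I*√7)*1506 = 5 + 24096*I*√7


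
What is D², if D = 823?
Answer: 677329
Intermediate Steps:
D² = 823² = 677329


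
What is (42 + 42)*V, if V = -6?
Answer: -504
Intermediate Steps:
(42 + 42)*V = (42 + 42)*(-6) = 84*(-6) = -504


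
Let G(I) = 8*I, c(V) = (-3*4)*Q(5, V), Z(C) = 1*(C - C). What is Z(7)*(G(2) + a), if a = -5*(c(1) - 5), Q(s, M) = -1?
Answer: 0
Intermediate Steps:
Z(C) = 0 (Z(C) = 1*0 = 0)
c(V) = 12 (c(V) = -3*4*(-1) = -12*(-1) = 12)
a = -35 (a = -5*(12 - 5) = -5*7 = -35)
Z(7)*(G(2) + a) = 0*(8*2 - 35) = 0*(16 - 35) = 0*(-19) = 0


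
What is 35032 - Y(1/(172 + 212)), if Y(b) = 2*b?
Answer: 6726143/192 ≈ 35032.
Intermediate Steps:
35032 - Y(1/(172 + 212)) = 35032 - 2/(172 + 212) = 35032 - 2/384 = 35032 - 1*1/192 = 35032 - 1/192 = 6726143/192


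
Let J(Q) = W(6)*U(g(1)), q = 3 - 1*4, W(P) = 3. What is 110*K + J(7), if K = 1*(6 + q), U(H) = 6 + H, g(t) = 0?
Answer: 568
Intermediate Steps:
q = -1 (q = 3 - 4 = -1)
K = 5 (K = 1*(6 - 1) = 1*5 = 5)
J(Q) = 18 (J(Q) = 3*(6 + 0) = 3*6 = 18)
110*K + J(7) = 110*5 + 18 = 550 + 18 = 568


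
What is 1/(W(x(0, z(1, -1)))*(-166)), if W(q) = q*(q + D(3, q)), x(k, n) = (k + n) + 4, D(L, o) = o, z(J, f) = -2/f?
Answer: -1/11952 ≈ -8.3668e-5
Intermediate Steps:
x(k, n) = 4 + k + n
W(q) = 2*q² (W(q) = q*(q + q) = q*(2*q) = 2*q²)
1/(W(x(0, z(1, -1)))*(-166)) = 1/((2*(4 + 0 - 2/(-1))²)*(-166)) = 1/((2*(4 + 0 - 2*(-1))²)*(-166)) = 1/((2*(4 + 0 + 2)²)*(-166)) = 1/((2*6²)*(-166)) = 1/((2*36)*(-166)) = 1/(72*(-166)) = 1/(-11952) = -1/11952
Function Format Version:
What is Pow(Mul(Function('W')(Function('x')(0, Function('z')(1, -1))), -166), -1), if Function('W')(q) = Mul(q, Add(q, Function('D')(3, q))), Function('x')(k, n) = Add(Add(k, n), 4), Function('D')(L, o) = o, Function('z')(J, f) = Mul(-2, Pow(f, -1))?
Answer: Rational(-1, 11952) ≈ -8.3668e-5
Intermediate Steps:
Function('x')(k, n) = Add(4, k, n)
Function('W')(q) = Mul(2, Pow(q, 2)) (Function('W')(q) = Mul(q, Add(q, q)) = Mul(q, Mul(2, q)) = Mul(2, Pow(q, 2)))
Pow(Mul(Function('W')(Function('x')(0, Function('z')(1, -1))), -166), -1) = Pow(Mul(Mul(2, Pow(Add(4, 0, Mul(-2, Pow(-1, -1))), 2)), -166), -1) = Pow(Mul(Mul(2, Pow(Add(4, 0, Mul(-2, -1)), 2)), -166), -1) = Pow(Mul(Mul(2, Pow(Add(4, 0, 2), 2)), -166), -1) = Pow(Mul(Mul(2, Pow(6, 2)), -166), -1) = Pow(Mul(Mul(2, 36), -166), -1) = Pow(Mul(72, -166), -1) = Pow(-11952, -1) = Rational(-1, 11952)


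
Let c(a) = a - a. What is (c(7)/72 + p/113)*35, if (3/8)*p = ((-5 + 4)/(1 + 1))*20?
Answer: -2800/339 ≈ -8.2596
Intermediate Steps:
c(a) = 0
p = -80/3 (p = 8*(((-5 + 4)/(1 + 1))*20)/3 = 8*(-1/2*20)/3 = 8*(-1*½*20)/3 = 8*(-½*20)/3 = (8/3)*(-10) = -80/3 ≈ -26.667)
(c(7)/72 + p/113)*35 = (0/72 - 80/3/113)*35 = (0*(1/72) - 80/3*1/113)*35 = (0 - 80/339)*35 = -80/339*35 = -2800/339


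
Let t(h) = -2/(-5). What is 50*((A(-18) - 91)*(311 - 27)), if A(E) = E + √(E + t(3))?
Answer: -1547800 + 5680*I*√110 ≈ -1.5478e+6 + 59572.0*I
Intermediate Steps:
t(h) = ⅖ (t(h) = -2*(-⅕) = ⅖)
A(E) = E + √(⅖ + E) (A(E) = E + √(E + ⅖) = E + √(⅖ + E))
50*((A(-18) - 91)*(311 - 27)) = 50*(((-18 + √(10 + 25*(-18))/5) - 91)*(311 - 27)) = 50*(((-18 + √(10 - 450)/5) - 91)*284) = 50*(((-18 + √(-440)/5) - 91)*284) = 50*(((-18 + (2*I*√110)/5) - 91)*284) = 50*(((-18 + 2*I*√110/5) - 91)*284) = 50*((-109 + 2*I*√110/5)*284) = 50*(-30956 + 568*I*√110/5) = -1547800 + 5680*I*√110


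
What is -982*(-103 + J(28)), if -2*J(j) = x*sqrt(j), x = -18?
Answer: 101146 - 17676*sqrt(7) ≈ 54380.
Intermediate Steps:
J(j) = 9*sqrt(j) (J(j) = -(-9)*sqrt(j) = 9*sqrt(j))
-982*(-103 + J(28)) = -982*(-103 + 9*sqrt(28)) = -982*(-103 + 9*(2*sqrt(7))) = -982*(-103 + 18*sqrt(7)) = 101146 - 17676*sqrt(7)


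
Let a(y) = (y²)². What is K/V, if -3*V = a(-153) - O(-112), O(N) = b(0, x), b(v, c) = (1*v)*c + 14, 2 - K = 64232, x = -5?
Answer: 192690/547981267 ≈ 0.00035164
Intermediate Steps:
K = -64230 (K = 2 - 1*64232 = 2 - 64232 = -64230)
b(v, c) = 14 + c*v (b(v, c) = v*c + 14 = c*v + 14 = 14 + c*v)
a(y) = y⁴
O(N) = 14 (O(N) = 14 - 5*0 = 14 + 0 = 14)
V = -547981267/3 (V = -((-153)⁴ - 1*14)/3 = -(547981281 - 14)/3 = -⅓*547981267 = -547981267/3 ≈ -1.8266e+8)
K/V = -64230/(-547981267/3) = -64230*(-3/547981267) = 192690/547981267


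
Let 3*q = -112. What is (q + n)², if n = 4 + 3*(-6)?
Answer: 23716/9 ≈ 2635.1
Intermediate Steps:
q = -112/3 (q = (⅓)*(-112) = -112/3 ≈ -37.333)
n = -14 (n = 4 - 18 = -14)
(q + n)² = (-112/3 - 14)² = (-154/3)² = 23716/9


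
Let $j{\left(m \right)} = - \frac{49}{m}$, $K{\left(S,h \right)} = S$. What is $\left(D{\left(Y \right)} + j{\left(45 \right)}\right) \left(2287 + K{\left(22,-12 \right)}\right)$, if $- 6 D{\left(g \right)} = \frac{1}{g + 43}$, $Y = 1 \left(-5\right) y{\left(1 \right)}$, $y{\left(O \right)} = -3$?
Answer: $- \frac{13158991}{5220} \approx -2520.9$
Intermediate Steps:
$Y = 15$ ($Y = 1 \left(-5\right) \left(-3\right) = \left(-5\right) \left(-3\right) = 15$)
$D{\left(g \right)} = - \frac{1}{6 \left(43 + g\right)}$ ($D{\left(g \right)} = - \frac{1}{6 \left(g + 43\right)} = - \frac{1}{6 \left(43 + g\right)}$)
$\left(D{\left(Y \right)} + j{\left(45 \right)}\right) \left(2287 + K{\left(22,-12 \right)}\right) = \left(- \frac{1}{258 + 6 \cdot 15} - \frac{49}{45}\right) \left(2287 + 22\right) = \left(- \frac{1}{258 + 90} - \frac{49}{45}\right) 2309 = \left(- \frac{1}{348} - \frac{49}{45}\right) 2309 = \left(- \frac{5699}{5220}\right) 2309 = - \frac{13158991}{5220}$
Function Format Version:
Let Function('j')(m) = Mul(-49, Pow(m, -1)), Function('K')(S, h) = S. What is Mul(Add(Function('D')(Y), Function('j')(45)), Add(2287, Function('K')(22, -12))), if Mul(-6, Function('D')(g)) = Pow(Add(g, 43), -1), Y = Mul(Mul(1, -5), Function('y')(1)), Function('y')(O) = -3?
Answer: Rational(-13158991, 5220) ≈ -2520.9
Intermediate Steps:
Y = 15 (Y = Mul(Mul(1, -5), -3) = Mul(-5, -3) = 15)
Function('D')(g) = Mul(Rational(-1, 6), Pow(Add(43, g), -1)) (Function('D')(g) = Mul(Rational(-1, 6), Pow(Add(g, 43), -1)) = Mul(Rational(-1, 6), Pow(Add(43, g), -1)))
Mul(Add(Function('D')(Y), Function('j')(45)), Add(2287, Function('K')(22, -12))) = Mul(Add(Mul(-1, Pow(Add(258, Mul(6, 15)), -1)), Mul(-49, Pow(45, -1))), Add(2287, 22)) = Mul(Add(Mul(-1, Pow(Add(258, 90), -1)), Mul(-49, Rational(1, 45))), 2309) = Mul(Add(Mul(-1, Pow(348, -1)), Rational(-49, 45)), 2309) = Mul(Add(Mul(-1, Rational(1, 348)), Rational(-49, 45)), 2309) = Mul(Add(Rational(-1, 348), Rational(-49, 45)), 2309) = Mul(Rational(-5699, 5220), 2309) = Rational(-13158991, 5220)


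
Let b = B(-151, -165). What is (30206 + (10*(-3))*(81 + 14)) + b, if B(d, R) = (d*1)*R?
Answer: 52271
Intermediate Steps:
B(d, R) = R*d (B(d, R) = d*R = R*d)
b = 24915 (b = -165*(-151) = 24915)
(30206 + (10*(-3))*(81 + 14)) + b = (30206 + (10*(-3))*(81 + 14)) + 24915 = (30206 - 30*95) + 24915 = (30206 - 2850) + 24915 = 27356 + 24915 = 52271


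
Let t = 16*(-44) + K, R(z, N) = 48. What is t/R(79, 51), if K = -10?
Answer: -119/8 ≈ -14.875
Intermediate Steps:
t = -714 (t = 16*(-44) - 10 = -704 - 10 = -714)
t/R(79, 51) = -714/48 = -714*1/48 = -119/8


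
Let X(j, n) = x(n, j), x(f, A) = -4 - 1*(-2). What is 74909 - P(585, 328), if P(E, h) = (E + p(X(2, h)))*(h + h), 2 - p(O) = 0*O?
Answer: -310163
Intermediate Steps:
x(f, A) = -2 (x(f, A) = -4 + 2 = -2)
X(j, n) = -2
p(O) = 2 (p(O) = 2 - 0*O = 2 - 1*0 = 2 + 0 = 2)
P(E, h) = 2*h*(2 + E) (P(E, h) = (E + 2)*(h + h) = (2 + E)*(2*h) = 2*h*(2 + E))
74909 - P(585, 328) = 74909 - 2*328*(2 + 585) = 74909 - 2*328*587 = 74909 - 1*385072 = 74909 - 385072 = -310163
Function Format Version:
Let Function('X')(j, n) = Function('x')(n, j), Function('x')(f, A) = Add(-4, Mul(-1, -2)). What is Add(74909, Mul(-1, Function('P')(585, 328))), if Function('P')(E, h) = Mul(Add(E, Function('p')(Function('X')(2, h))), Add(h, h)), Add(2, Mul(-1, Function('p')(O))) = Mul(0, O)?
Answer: -310163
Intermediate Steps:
Function('x')(f, A) = -2 (Function('x')(f, A) = Add(-4, 2) = -2)
Function('X')(j, n) = -2
Function('p')(O) = 2 (Function('p')(O) = Add(2, Mul(-1, Mul(0, O))) = Add(2, Mul(-1, 0)) = Add(2, 0) = 2)
Function('P')(E, h) = Mul(2, h, Add(2, E)) (Function('P')(E, h) = Mul(Add(E, 2), Add(h, h)) = Mul(Add(2, E), Mul(2, h)) = Mul(2, h, Add(2, E)))
Add(74909, Mul(-1, Function('P')(585, 328))) = Add(74909, Mul(-1, Mul(2, 328, Add(2, 585)))) = Add(74909, Mul(-1, Mul(2, 328, 587))) = Add(74909, Mul(-1, 385072)) = Add(74909, -385072) = -310163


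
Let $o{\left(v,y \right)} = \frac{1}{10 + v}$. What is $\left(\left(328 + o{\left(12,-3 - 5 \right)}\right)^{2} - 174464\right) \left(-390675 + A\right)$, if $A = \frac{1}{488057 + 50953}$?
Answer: $\frac{619395005644932433}{23716440} \approx 2.6117 \cdot 10^{10}$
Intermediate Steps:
$A = \frac{1}{539010} \approx 1.8553 \cdot 10^{-6}$
$\left(\left(328 + o{\left(12,-3 - 5 \right)}\right)^{2} - 174464\right) \left(-390675 + A\right) = \left(\left(328 + \frac{1}{10 + 12}\right)^{2} - 174464\right) \left(-390675 + \frac{1}{539010}\right) = \left(\left(328 + \frac{1}{22}\right)^{2} - 174464\right) \left(- \frac{210577731749}{539010}\right) = \left(\left(\frac{7217}{22}\right)^{2} - 174464\right) \left(- \frac{210577731749}{539010}\right) = \left(\frac{52085089}{484} - 174464\right) \left(- \frac{210577731749}{539010}\right) = \left(- \frac{32355487}{484}\right) \left(- \frac{210577731749}{539010}\right) = \frac{619395005644932433}{23716440}$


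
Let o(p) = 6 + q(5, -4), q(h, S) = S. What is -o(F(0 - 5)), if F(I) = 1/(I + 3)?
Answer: -2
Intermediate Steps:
F(I) = 1/(3 + I)
o(p) = 2 (o(p) = 6 - 4 = 2)
-o(F(0 - 5)) = -1*2 = -2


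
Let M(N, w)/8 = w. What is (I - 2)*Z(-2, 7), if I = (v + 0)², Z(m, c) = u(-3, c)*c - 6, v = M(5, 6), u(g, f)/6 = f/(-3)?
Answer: -239408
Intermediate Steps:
M(N, w) = 8*w
u(g, f) = -2*f (u(g, f) = 6*(f/(-3)) = 6*(f*(-⅓)) = 6*(-f/3) = -2*f)
v = 48 (v = 8*6 = 48)
Z(m, c) = -6 - 2*c² (Z(m, c) = (-2*c)*c - 6 = -2*c² - 6 = -6 - 2*c²)
I = 2304 (I = (48 + 0)² = 48² = 2304)
(I - 2)*Z(-2, 7) = (2304 - 2)*(-6 - 2*7²) = 2302*(-6 - 2*49) = 2302*(-6 - 98) = 2302*(-104) = -239408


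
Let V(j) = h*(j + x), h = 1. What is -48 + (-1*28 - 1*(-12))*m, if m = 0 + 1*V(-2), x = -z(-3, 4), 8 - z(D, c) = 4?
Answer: 48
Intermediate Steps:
z(D, c) = 4 (z(D, c) = 8 - 1*4 = 8 - 4 = 4)
x = -4 (x = -1*4 = -4)
V(j) = -4 + j (V(j) = 1*(j - 4) = 1*(-4 + j) = -4 + j)
m = -6 (m = 0 + 1*(-4 - 2) = 0 + 1*(-6) = 0 - 6 = -6)
-48 + (-1*28 - 1*(-12))*m = -48 + (-1*28 - 1*(-12))*(-6) = -48 + (-28 + 12)*(-6) = -48 - 16*(-6) = -48 + 96 = 48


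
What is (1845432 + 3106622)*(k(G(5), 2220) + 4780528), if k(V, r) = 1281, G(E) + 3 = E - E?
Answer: 23679776385686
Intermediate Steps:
G(E) = -3 (G(E) = -3 + (E - E) = -3 + 0 = -3)
(1845432 + 3106622)*(k(G(5), 2220) + 4780528) = (1845432 + 3106622)*(1281 + 4780528) = 4952054*4781809 = 23679776385686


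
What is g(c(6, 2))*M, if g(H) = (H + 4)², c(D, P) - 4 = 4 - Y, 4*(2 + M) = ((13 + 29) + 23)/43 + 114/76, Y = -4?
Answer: -13728/43 ≈ -319.26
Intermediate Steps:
M = -429/344 (M = -2 + (((13 + 29) + 23)/43 + 114/76)/4 = -2 + ((42 + 23)*(1/43) + 114*(1/76))/4 = -2 + (65*(1/43) + 3/2)/4 = -2 + (65/43 + 3/2)/4 = -2 + (¼)*(259/86) = -2 + 259/344 = -429/344 ≈ -1.2471)
c(D, P) = 12 (c(D, P) = 4 + (4 - 1*(-4)) = 4 + (4 + 4) = 4 + 8 = 12)
g(H) = (4 + H)²
g(c(6, 2))*M = (4 + 12)²*(-429/344) = 16²*(-429/344) = 256*(-429/344) = -13728/43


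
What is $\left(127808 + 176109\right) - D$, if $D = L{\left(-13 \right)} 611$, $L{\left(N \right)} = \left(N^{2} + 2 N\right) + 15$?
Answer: $207379$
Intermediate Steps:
$L{\left(N \right)} = 15 + N^{2} + 2 N$
$D = 96538$ ($D = \left(15 + \left(-13\right)^{2} + 2 \left(-13\right)\right) 611 = \left(15 + 169 - 26\right) 611 = 158 \cdot 611 = 96538$)
$\left(127808 + 176109\right) - D = \left(127808 + 176109\right) - 96538 = 303917 - 96538 = 207379$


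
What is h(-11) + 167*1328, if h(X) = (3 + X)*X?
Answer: 221864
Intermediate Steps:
h(X) = X*(3 + X)
h(-11) + 167*1328 = -11*(3 - 11) + 167*1328 = -11*(-8) + 221776 = 88 + 221776 = 221864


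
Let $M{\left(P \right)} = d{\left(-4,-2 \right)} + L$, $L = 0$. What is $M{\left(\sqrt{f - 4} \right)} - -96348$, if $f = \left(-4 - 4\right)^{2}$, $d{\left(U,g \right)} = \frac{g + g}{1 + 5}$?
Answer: $\frac{289042}{3} \approx 96347.0$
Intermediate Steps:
$d{\left(U,g \right)} = \frac{g}{3}$ ($d{\left(U,g \right)} = \frac{2 g}{6} = 2 g \frac{1}{6} = \frac{g}{3}$)
$f = 64$ ($f = \left(-8\right)^{2} = 64$)
$M{\left(P \right)} = - \frac{2}{3}$ ($M{\left(P \right)} = \frac{1}{3} \left(-2\right) + 0 = - \frac{2}{3} + 0 = - \frac{2}{3}$)
$M{\left(\sqrt{f - 4} \right)} - -96348 = - \frac{2}{3} - -96348 = - \frac{2}{3} + 96348 = \frac{289042}{3}$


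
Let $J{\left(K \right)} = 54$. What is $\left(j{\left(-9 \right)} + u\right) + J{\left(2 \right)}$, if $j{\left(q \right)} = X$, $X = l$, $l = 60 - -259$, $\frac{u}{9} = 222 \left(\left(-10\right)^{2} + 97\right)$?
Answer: $393979$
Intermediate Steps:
$u = 393606$ ($u = 9 \cdot 222 \left(\left(-10\right)^{2} + 97\right) = 9 \cdot 222 \left(100 + 97\right) = 9 \cdot 222 \cdot 197 = 9 \cdot 43734 = 393606$)
$l = 319$ ($l = 60 + 259 = 319$)
$X = 319$
$j{\left(q \right)} = 319$
$\left(j{\left(-9 \right)} + u\right) + J{\left(2 \right)} = \left(319 + 393606\right) + 54 = 393925 + 54 = 393979$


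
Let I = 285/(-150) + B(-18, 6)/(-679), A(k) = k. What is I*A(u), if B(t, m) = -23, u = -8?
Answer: 50684/3395 ≈ 14.929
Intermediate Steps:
I = -12671/6790 (I = 285/(-150) - 23/(-679) = 285*(-1/150) - 23*(-1/679) = -19/10 + 23/679 = -12671/6790 ≈ -1.8661)
I*A(u) = -12671/6790*(-8) = 50684/3395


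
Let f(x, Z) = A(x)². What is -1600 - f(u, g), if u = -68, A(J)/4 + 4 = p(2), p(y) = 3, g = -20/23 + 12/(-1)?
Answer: -1616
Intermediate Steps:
g = -296/23 (g = -20*1/23 + 12*(-1) = -20/23 - 12 = -296/23 ≈ -12.870)
A(J) = -4 (A(J) = -16 + 4*3 = -16 + 12 = -4)
f(x, Z) = 16 (f(x, Z) = (-4)² = 16)
-1600 - f(u, g) = -1600 - 1*16 = -1600 - 16 = -1616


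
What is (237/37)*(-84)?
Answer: -19908/37 ≈ -538.05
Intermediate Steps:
(237/37)*(-84) = -19908/37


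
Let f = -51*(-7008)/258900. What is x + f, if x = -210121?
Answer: -4533330791/21575 ≈ -2.1012e+5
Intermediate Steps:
f = 29784/21575 (f = 357408*(1/258900) = 29784/21575 ≈ 1.3805)
x + f = -210121 + 29784/21575 = -4533330791/21575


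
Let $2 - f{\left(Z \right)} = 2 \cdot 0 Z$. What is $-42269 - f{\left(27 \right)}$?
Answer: $-42271$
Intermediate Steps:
$f{\left(Z \right)} = 2$ ($f{\left(Z \right)} = 2 - 2 \cdot 0 Z = 2 - 0 Z = 2 - 0 = 2 + 0 = 2$)
$-42269 - f{\left(27 \right)} = -42269 - 2 = -42271$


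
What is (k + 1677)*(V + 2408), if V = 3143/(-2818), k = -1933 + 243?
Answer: -88173813/2818 ≈ -31290.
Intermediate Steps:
k = -1690
V = -3143/2818 (V = 3143*(-1/2818) = -3143/2818 ≈ -1.1153)
(k + 1677)*(V + 2408) = (-1690 + 1677)*(-3143/2818 + 2408) = -13*6782601/2818 = -88173813/2818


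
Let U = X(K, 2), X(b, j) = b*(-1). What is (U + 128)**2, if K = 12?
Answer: 13456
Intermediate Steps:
X(b, j) = -b
U = -12 (U = -1*12 = -12)
(U + 128)**2 = (-12 + 128)**2 = 116**2 = 13456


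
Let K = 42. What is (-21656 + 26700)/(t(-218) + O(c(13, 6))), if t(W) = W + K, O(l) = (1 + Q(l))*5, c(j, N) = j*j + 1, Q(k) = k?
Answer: 52/7 ≈ 7.4286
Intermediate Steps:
c(j, N) = 1 + j**2 (c(j, N) = j**2 + 1 = 1 + j**2)
O(l) = 5 + 5*l (O(l) = (1 + l)*5 = 5 + 5*l)
t(W) = 42 + W (t(W) = W + 42 = 42 + W)
(-21656 + 26700)/(t(-218) + O(c(13, 6))) = (-21656 + 26700)/((42 - 218) + (5 + 5*(1 + 13**2))) = 5044/(-176 + (5 + 5*(1 + 169))) = 5044/(-176 + (5 + 5*170)) = 5044/(-176 + (5 + 850)) = 5044/(-176 + 855) = 5044/679 = 5044*(1/679) = 52/7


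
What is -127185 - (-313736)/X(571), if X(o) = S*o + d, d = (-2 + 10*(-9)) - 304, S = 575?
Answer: -41707336129/327929 ≈ -1.2718e+5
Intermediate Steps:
d = -396 (d = (-2 - 90) - 304 = -92 - 304 = -396)
X(o) = -396 + 575*o (X(o) = 575*o - 396 = -396 + 575*o)
-127185 - (-313736)/X(571) = -127185 - (-313736)/(-396 + 575*571) = -127185 - (-313736)/(-396 + 328325) = -127185 - (-313736)/327929 = -127185 - 1*(-313736/327929) = -127185 + 313736/327929 = -41707336129/327929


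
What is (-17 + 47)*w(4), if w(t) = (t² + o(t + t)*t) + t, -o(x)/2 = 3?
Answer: -120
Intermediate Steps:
o(x) = -6 (o(x) = -2*3 = -6)
w(t) = t² - 5*t (w(t) = (t² - 6*t) + t = t² - 5*t)
(-17 + 47)*w(4) = (-17 + 47)*(4*(-5 + 4)) = 30*(4*(-1)) = 30*(-4) = -120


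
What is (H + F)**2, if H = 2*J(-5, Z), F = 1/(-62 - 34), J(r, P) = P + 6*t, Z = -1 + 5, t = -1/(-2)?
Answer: 1803649/9216 ≈ 195.71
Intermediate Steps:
t = 1/2 (t = -1*(-1/2) = 1/2 ≈ 0.50000)
Z = 4
J(r, P) = 3 + P (J(r, P) = P + 6*(1/2) = P + 3 = 3 + P)
F = -1/96 (F = 1/(-96) = -1/96 ≈ -0.010417)
H = 14 (H = 2*(3 + 4) = 2*7 = 14)
(H + F)**2 = (14 - 1/96)**2 = (1343/96)**2 = 1803649/9216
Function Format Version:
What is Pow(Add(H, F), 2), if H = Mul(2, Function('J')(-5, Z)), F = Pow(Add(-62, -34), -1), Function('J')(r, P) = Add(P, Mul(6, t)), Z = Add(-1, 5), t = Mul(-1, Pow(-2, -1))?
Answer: Rational(1803649, 9216) ≈ 195.71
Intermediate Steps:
t = Rational(1, 2) (t = Mul(-1, Rational(-1, 2)) = Rational(1, 2) ≈ 0.50000)
Z = 4
Function('J')(r, P) = Add(3, P) (Function('J')(r, P) = Add(P, Mul(6, Rational(1, 2))) = Add(P, 3) = Add(3, P))
F = Rational(-1, 96) (F = Pow(-96, -1) = Rational(-1, 96) ≈ -0.010417)
H = 14 (H = Mul(2, Add(3, 4)) = Mul(2, 7) = 14)
Pow(Add(H, F), 2) = Pow(Add(14, Rational(-1, 96)), 2) = Pow(Rational(1343, 96), 2) = Rational(1803649, 9216)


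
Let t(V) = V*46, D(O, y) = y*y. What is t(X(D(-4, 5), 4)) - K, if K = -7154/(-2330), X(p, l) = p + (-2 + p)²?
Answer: 29685283/1165 ≈ 25481.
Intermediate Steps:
D(O, y) = y²
t(V) = 46*V
K = 3577/1165 (K = -7154*(-1/2330) = 3577/1165 ≈ 3.0704)
t(X(D(-4, 5), 4)) - K = 46*(5² + (-2 + 5²)²) - 1*3577/1165 = 46*(25 + (-2 + 25)²) - 3577/1165 = 46*(25 + 23²) - 3577/1165 = 46*(25 + 529) - 3577/1165 = 46*554 - 3577/1165 = 25484 - 3577/1165 = 29685283/1165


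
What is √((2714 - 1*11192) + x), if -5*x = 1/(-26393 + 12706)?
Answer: I*√39705434661115/68435 ≈ 92.076*I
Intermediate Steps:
x = 1/68435 (x = -1/(5*(-26393 + 12706)) = -⅕/(-13687) = -⅕*(-1/13687) = 1/68435 ≈ 1.4612e-5)
√((2714 - 1*11192) + x) = √((2714 - 1*11192) + 1/68435) = √((2714 - 11192) + 1/68435) = √(-8478 + 1/68435) = √(-580191929/68435) = I*√39705434661115/68435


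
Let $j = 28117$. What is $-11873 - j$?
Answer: $-39990$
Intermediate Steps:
$-11873 - j = -11873 - 28117 = -39990$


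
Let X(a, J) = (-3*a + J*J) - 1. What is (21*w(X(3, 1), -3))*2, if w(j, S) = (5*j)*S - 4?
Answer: 5502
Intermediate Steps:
X(a, J) = -1 + J**2 - 3*a (X(a, J) = (-3*a + J**2) - 1 = (J**2 - 3*a) - 1 = -1 + J**2 - 3*a)
w(j, S) = -4 + 5*S*j (w(j, S) = 5*S*j - 4 = -4 + 5*S*j)
(21*w(X(3, 1), -3))*2 = (21*(-4 + 5*(-3)*(-1 + 1**2 - 3*3)))*2 = (21*(-4 + 5*(-3)*(-1 + 1 - 9)))*2 = (21*(-4 + 5*(-3)*(-9)))*2 = (21*(-4 + 135))*2 = (21*131)*2 = 2751*2 = 5502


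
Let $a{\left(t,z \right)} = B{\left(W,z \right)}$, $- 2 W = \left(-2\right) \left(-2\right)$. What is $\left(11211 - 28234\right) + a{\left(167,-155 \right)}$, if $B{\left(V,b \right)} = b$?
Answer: $-17178$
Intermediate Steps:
$W = -2$ ($W = - \frac{\left(-2\right) \left(-2\right)}{2} = \left(- \frac{1}{2}\right) 4 = -2$)
$a{\left(t,z \right)} = z$
$\left(11211 - 28234\right) + a{\left(167,-155 \right)} = \left(11211 - 28234\right) - 155 = -17023 - 155 = -17178$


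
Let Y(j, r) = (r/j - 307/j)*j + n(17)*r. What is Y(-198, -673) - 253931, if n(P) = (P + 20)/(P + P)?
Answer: -8691875/34 ≈ -2.5564e+5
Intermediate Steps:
n(P) = (20 + P)/(2*P) (n(P) = (20 + P)/((2*P)) = (20 + P)*(1/(2*P)) = (20 + P)/(2*P))
Y(j, r) = 37*r/34 + j*(-307/j + r/j) (Y(j, r) = (r/j - 307/j)*j + ((1/2)*(20 + 17)/17)*r = (-307/j + r/j)*j + ((1/2)*(1/17)*37)*r = j*(-307/j + r/j) + 37*r/34 = 37*r/34 + j*(-307/j + r/j))
Y(-198, -673) - 253931 = (-307 + (71/34)*(-673)) - 253931 = (-307 - 47783/34) - 253931 = -58221/34 - 253931 = -8691875/34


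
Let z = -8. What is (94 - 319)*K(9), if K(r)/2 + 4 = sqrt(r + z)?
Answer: 1350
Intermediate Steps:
K(r) = -8 + 2*sqrt(-8 + r) (K(r) = -8 + 2*sqrt(r - 8) = -8 + 2*sqrt(-8 + r))
(94 - 319)*K(9) = (94 - 319)*(-8 + 2*sqrt(-8 + 9)) = -225*(-8 + 2*sqrt(1)) = -225*(-8 + 2*1) = -225*(-8 + 2) = -225*(-6) = 1350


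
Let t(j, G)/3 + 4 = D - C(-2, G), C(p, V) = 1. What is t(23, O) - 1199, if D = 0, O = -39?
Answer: -1214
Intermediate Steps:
t(j, G) = -15 (t(j, G) = -12 + 3*(0 - 1*1) = -12 + 3*(0 - 1) = -12 + 3*(-1) = -12 - 3 = -15)
t(23, O) - 1199 = -15 - 1199 = -1214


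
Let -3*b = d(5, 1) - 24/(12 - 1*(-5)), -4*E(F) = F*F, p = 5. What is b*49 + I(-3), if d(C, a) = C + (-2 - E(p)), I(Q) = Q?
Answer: -26729/204 ≈ -131.02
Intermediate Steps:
E(F) = -F²/4 (E(F) = -F*F/4 = -F²/4)
d(C, a) = 17/4 + C (d(C, a) = C + (-2 - (-1)*5²/4) = C + (-2 - (-1)*25/4) = C + (-2 - 1*(-25/4)) = C + (-2 + 25/4) = C + 17/4 = 17/4 + C)
b = -533/204 (b = -((17/4 + 5) - 24/(12 - 1*(-5)))/3 = -(37/4 - 24/(12 + 5))/3 = -(37/4 - 24/17)/3 = -⅓*533/68 = -533/204 ≈ -2.6127)
b*49 + I(-3) = -533/204*49 - 3 = -26117/204 - 3 = -26729/204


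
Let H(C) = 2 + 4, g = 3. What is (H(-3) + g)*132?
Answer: 1188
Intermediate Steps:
H(C) = 6
(H(-3) + g)*132 = (6 + 3)*132 = 9*132 = 1188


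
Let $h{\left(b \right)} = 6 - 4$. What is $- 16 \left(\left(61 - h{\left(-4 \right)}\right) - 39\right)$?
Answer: $-320$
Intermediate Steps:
$h{\left(b \right)} = 2$ ($h{\left(b \right)} = 6 - 4 = 2$)
$- 16 \left(\left(61 - h{\left(-4 \right)}\right) - 39\right) = - 16 \left(\left(61 - 2\right) - 39\right) = - 16 \left(59 - 39\right) = \left(-16\right) 20 = -320$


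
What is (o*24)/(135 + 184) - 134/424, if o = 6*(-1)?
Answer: -51901/67628 ≈ -0.76745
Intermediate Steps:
o = -6
(o*24)/(135 + 184) - 134/424 = (-6*24)/(135 + 184) - 134/424 = -144/319 - 134*1/424 = -144*1/319 - 67/212 = -144/319 - 67/212 = -51901/67628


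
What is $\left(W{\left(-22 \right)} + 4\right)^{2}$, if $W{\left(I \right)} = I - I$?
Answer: $16$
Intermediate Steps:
$W{\left(I \right)} = 0$
$\left(W{\left(-22 \right)} + 4\right)^{2} = \left(0 + 4\right)^{2} = 4^{2} = 16$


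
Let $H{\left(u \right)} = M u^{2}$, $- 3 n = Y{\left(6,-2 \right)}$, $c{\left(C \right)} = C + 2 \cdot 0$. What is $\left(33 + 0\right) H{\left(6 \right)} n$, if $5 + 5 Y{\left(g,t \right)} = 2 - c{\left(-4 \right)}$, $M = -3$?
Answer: $\frac{1188}{5} \approx 237.6$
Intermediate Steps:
$c{\left(C \right)} = C$ ($c{\left(C \right)} = C + 0 = C$)
$Y{\left(g,t \right)} = \frac{1}{5}$ ($Y{\left(g,t \right)} = -1 + \frac{2 - -4}{5} = -1 + \frac{2 + 4}{5} = -1 + \frac{1}{5} \cdot 6 = -1 + \frac{6}{5} = \frac{1}{5}$)
$n = - \frac{1}{15}$ ($n = \left(- \frac{1}{3}\right) \frac{1}{5} = - \frac{1}{15} \approx -0.066667$)
$H{\left(u \right)} = - 3 u^{2}$
$\left(33 + 0\right) H{\left(6 \right)} n = \left(33 + 0\right) - 3 \cdot 6^{2} \left(- \frac{1}{15}\right) = 33 \left(-3\right) 36 \left(- \frac{1}{15}\right) = 33 \left(\left(-108\right) \left(- \frac{1}{15}\right)\right) = 33 \cdot \frac{36}{5} = \frac{1188}{5}$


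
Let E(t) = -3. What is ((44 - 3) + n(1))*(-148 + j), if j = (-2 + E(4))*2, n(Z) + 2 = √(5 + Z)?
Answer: -6162 - 158*√6 ≈ -6549.0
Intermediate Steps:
n(Z) = -2 + √(5 + Z)
j = -10 (j = (-2 - 3)*2 = -5*2 = -10)
((44 - 3) + n(1))*(-148 + j) = ((44 - 3) + (-2 + √(5 + 1)))*(-148 - 10) = (41 + (-2 + √6))*(-158) = (39 + √6)*(-158) = -6162 - 158*√6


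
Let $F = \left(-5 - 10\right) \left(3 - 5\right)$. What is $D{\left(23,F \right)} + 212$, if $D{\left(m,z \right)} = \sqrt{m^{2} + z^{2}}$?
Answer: $212 + \sqrt{1429} \approx 249.8$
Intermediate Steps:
$F = 30$ ($F = \left(-15\right) \left(-2\right) = 30$)
$D{\left(23,F \right)} + 212 = \sqrt{23^{2} + 30^{2}} + 212 = \sqrt{529 + 900} + 212 = \sqrt{1429} + 212 = 212 + \sqrt{1429}$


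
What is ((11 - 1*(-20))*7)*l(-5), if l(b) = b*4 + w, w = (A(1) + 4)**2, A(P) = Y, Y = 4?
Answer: 9548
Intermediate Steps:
A(P) = 4
w = 64 (w = (4 + 4)**2 = 8**2 = 64)
l(b) = 64 + 4*b (l(b) = b*4 + 64 = 4*b + 64 = 64 + 4*b)
((11 - 1*(-20))*7)*l(-5) = ((11 - 1*(-20))*7)*(64 + 4*(-5)) = ((11 + 20)*7)*(64 - 20) = (31*7)*44 = 217*44 = 9548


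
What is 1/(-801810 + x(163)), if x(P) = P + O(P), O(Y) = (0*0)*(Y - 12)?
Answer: -1/801647 ≈ -1.2474e-6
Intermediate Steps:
O(Y) = 0 (O(Y) = 0*(-12 + Y) = 0)
x(P) = P (x(P) = P + 0 = P)
1/(-801810 + x(163)) = 1/(-801810 + 163) = 1/(-801647) = -1/801647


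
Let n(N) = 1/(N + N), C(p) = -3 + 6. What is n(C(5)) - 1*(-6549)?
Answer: 39295/6 ≈ 6549.2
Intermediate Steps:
C(p) = 3
n(N) = 1/(2*N)
n(C(5)) - 1*(-6549) = (½)/3 - 1*(-6549) = (½)*(⅓) + 6549 = ⅙ + 6549 = 39295/6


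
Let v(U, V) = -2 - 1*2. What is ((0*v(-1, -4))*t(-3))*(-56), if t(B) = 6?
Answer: 0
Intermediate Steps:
v(U, V) = -4 (v(U, V) = -2 - 2 = -4)
((0*v(-1, -4))*t(-3))*(-56) = ((0*(-4))*6)*(-56) = (0*6)*(-56) = 0*(-56) = 0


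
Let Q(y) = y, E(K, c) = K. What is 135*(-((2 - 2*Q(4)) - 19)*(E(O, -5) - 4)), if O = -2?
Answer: -20250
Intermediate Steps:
135*(-((2 - 2*Q(4)) - 19)*(E(O, -5) - 4)) = 135*(-((2 - 2*4) - 19)*(-2 - 4)) = 135*(-((2 - 8) - 19)*(-6)) = 135*(-(-6 - 19)*(-6)) = 135*(-(-25)*(-6)) = 135*(-1*150) = 135*(-150) = -20250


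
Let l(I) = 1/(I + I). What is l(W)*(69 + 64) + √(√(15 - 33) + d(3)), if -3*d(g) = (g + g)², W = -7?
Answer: -19/2 + √(-12 + 3*I*√2) ≈ -8.8967 + 3.5162*I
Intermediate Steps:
d(g) = -4*g²/3 (d(g) = -(g + g)²/3 = -4*g²/3)
l(I) = 1/(2*I)
l(W)*(69 + 64) + √(√(15 - 33) + d(3)) = ((½)/(-7))*(69 + 64) + √(√(15 - 33) - 4/3*3²) = ((½)*(-⅐))*133 + √(√(-18) - 4/3*9) = -1/14*133 + √(3*I*√2 - 12) = -19/2 + √(-12 + 3*I*√2)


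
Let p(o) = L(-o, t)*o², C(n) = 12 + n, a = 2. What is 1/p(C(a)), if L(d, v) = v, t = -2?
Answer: -1/392 ≈ -0.0025510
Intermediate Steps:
p(o) = -2*o²
1/p(C(a)) = 1/(-2*(12 + 2)²) = 1/(-2*14²) = 1/(-2*196) = 1/(-392) = -1/392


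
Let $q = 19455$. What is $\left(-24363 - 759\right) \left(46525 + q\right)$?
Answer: $-1657549560$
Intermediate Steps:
$\left(-24363 - 759\right) \left(46525 + q\right) = \left(-24363 - 759\right) \left(46525 + 19455\right) = \left(-25122\right) 65980 = -1657549560$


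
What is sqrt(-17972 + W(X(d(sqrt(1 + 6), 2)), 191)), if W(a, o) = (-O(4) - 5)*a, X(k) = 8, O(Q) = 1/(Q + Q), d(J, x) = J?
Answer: I*sqrt(18013) ≈ 134.21*I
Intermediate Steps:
O(Q) = 1/(2*Q)
W(a, o) = -41*a/8 (W(a, o) = (-1/(2*4) - 5)*a = (-1*1/8 - 5)*a = (-1/8 - 5)*a = -41*a/8)
sqrt(-17972 + W(X(d(sqrt(1 + 6), 2)), 191)) = sqrt(-17972 - 41/8*8) = sqrt(-17972 - 41) = sqrt(-18013) = I*sqrt(18013)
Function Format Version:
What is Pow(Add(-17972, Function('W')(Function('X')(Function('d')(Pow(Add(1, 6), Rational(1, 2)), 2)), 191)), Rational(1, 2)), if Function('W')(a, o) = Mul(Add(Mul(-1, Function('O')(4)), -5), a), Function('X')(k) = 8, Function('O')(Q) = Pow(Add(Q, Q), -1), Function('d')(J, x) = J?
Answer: Mul(I, Pow(18013, Rational(1, 2))) ≈ Mul(134.21, I)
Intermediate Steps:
Function('O')(Q) = Mul(Rational(1, 2), Pow(Q, -1)) (Function('O')(Q) = Pow(Mul(2, Q), -1) = Mul(Rational(1, 2), Pow(Q, -1)))
Function('W')(a, o) = Mul(Rational(-41, 8), a) (Function('W')(a, o) = Mul(Add(Mul(-1, Mul(Rational(1, 2), Pow(4, -1))), -5), a) = Mul(Add(Mul(-1, Mul(Rational(1, 2), Rational(1, 4))), -5), a) = Mul(Add(Mul(-1, Rational(1, 8)), -5), a) = Mul(Add(Rational(-1, 8), -5), a) = Mul(Rational(-41, 8), a))
Pow(Add(-17972, Function('W')(Function('X')(Function('d')(Pow(Add(1, 6), Rational(1, 2)), 2)), 191)), Rational(1, 2)) = Pow(Add(-17972, Mul(Rational(-41, 8), 8)), Rational(1, 2)) = Pow(Add(-17972, -41), Rational(1, 2)) = Pow(-18013, Rational(1, 2)) = Mul(I, Pow(18013, Rational(1, 2)))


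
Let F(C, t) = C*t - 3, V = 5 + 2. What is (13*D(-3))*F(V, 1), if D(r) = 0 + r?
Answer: -156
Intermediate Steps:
V = 7
D(r) = r
F(C, t) = -3 + C*t
(13*D(-3))*F(V, 1) = (13*(-3))*(-3 + 7*1) = -39*(-3 + 7) = -39*4 = -156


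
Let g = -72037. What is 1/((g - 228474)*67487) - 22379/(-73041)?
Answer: 453859230820762/1481314271581137 ≈ 0.30639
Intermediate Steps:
1/((g - 228474)*67487) - 22379/(-73041) = 1/(-72037 - 228474*67487) - 22379/(-73041) = (1/67487)/(-300511) - 22379*(-1/73041) = -1/300511*1/67487 + 22379/73041 = -1/20280585857 + 22379/73041 = 453859230820762/1481314271581137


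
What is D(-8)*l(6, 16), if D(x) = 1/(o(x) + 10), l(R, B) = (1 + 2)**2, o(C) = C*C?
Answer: 9/74 ≈ 0.12162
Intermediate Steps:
o(C) = C**2
l(R, B) = 9 (l(R, B) = 3**2 = 9)
D(x) = 1/(10 + x**2) (D(x) = 1/(x**2 + 10) = 1/(10 + x**2))
D(-8)*l(6, 16) = 9/(10 + (-8)**2) = 9/(10 + 64) = 9/74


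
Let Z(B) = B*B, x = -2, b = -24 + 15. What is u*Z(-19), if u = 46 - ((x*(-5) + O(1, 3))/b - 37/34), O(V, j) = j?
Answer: 5361211/306 ≈ 17520.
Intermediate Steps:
b = -9
Z(B) = B²
u = 14851/306 (u = 46 - ((-2*(-5) + 3)/(-9) - 37/34) = 46 - ((10 + 3)*(-⅑) - 37*1/34) = 46 - (13*(-⅑) - 37/34) = 46 - (-13/9 - 37/34) = 46 - 1*(-775/306) = 46 + 775/306 = 14851/306 ≈ 48.533)
u*Z(-19) = (14851/306)*(-19)² = (14851/306)*361 = 5361211/306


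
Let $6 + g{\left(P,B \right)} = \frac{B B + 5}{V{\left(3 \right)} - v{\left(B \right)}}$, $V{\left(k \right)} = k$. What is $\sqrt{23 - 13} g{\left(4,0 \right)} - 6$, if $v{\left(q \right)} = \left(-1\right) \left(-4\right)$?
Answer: $-6 - 11 \sqrt{10} \approx -40.785$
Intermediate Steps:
$v{\left(q \right)} = 4$
$g{\left(P,B \right)} = -11 - B^{2}$ ($g{\left(P,B \right)} = -6 + \frac{B B + 5}{3 - 4} = -6 + \frac{B^{2} + 5}{3 - 4} = -6 + \frac{5 + B^{2}}{-1} = -6 + \left(5 + B^{2}\right) \left(-1\right) = -6 - \left(5 + B^{2}\right) = -11 - B^{2}$)
$\sqrt{23 - 13} g{\left(4,0 \right)} - 6 = \sqrt{23 - 13} \left(-11 - 0^{2}\right) - 6 = \sqrt{10} \left(-11 - 0\right) - 6 = \sqrt{10} \left(-11 + 0\right) - 6 = \sqrt{10} \left(-11\right) - 6 = - 11 \sqrt{10} - 6 = -6 - 11 \sqrt{10}$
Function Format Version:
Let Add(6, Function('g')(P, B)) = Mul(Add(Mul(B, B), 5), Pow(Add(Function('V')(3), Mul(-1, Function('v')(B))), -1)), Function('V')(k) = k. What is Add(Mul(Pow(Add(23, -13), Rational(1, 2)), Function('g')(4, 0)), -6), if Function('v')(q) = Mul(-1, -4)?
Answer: Add(-6, Mul(-11, Pow(10, Rational(1, 2)))) ≈ -40.785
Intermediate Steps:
Function('v')(q) = 4
Function('g')(P, B) = Add(-11, Mul(-1, Pow(B, 2))) (Function('g')(P, B) = Add(-6, Mul(Add(Mul(B, B), 5), Pow(Add(3, Mul(-1, 4)), -1))) = Add(-6, Mul(Add(Pow(B, 2), 5), Pow(Add(3, -4), -1))) = Add(-6, Mul(Add(5, Pow(B, 2)), Pow(-1, -1))) = Add(-6, Mul(Add(5, Pow(B, 2)), -1)) = Add(-6, Add(-5, Mul(-1, Pow(B, 2)))) = Add(-11, Mul(-1, Pow(B, 2))))
Add(Mul(Pow(Add(23, -13), Rational(1, 2)), Function('g')(4, 0)), -6) = Add(Mul(Pow(Add(23, -13), Rational(1, 2)), Add(-11, Mul(-1, Pow(0, 2)))), -6) = Add(Mul(Pow(10, Rational(1, 2)), Add(-11, Mul(-1, 0))), -6) = Add(Mul(Pow(10, Rational(1, 2)), Add(-11, 0)), -6) = Add(Mul(Pow(10, Rational(1, 2)), -11), -6) = Add(Mul(-11, Pow(10, Rational(1, 2))), -6) = Add(-6, Mul(-11, Pow(10, Rational(1, 2))))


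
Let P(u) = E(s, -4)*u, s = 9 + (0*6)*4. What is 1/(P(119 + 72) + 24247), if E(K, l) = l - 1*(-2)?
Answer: 1/23865 ≈ 4.1902e-5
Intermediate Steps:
s = 9 (s = 9 + 0*4 = 9 + 0 = 9)
E(K, l) = 2 + l (E(K, l) = l + 2 = 2 + l)
P(u) = -2*u (P(u) = (2 - 4)*u = -2*u)
1/(P(119 + 72) + 24247) = 1/(-2*(119 + 72) + 24247) = 1/(-2*191 + 24247) = 1/(-382 + 24247) = 1/23865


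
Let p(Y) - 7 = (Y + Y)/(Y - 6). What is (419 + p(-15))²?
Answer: 8952064/49 ≈ 1.8270e+5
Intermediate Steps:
p(Y) = 7 + 2*Y/(-6 + Y) (p(Y) = 7 + (Y + Y)/(Y - 6) = 7 + (2*Y)/(-6 + Y) = 7 + 2*Y/(-6 + Y))
(419 + p(-15))² = (419 + 3*(-14 + 3*(-15))/(-6 - 15))² = (419 + 3*(-14 - 45)/(-21))² = (419 + 3*(-1/21)*(-59))² = (419 + 59/7)² = (2992/7)² = 8952064/49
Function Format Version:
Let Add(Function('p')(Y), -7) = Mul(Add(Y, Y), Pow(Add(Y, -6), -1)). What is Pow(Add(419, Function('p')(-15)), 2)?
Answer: Rational(8952064, 49) ≈ 1.8270e+5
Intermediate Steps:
Function('p')(Y) = Add(7, Mul(2, Y, Pow(Add(-6, Y), -1))) (Function('p')(Y) = Add(7, Mul(Add(Y, Y), Pow(Add(Y, -6), -1))) = Add(7, Mul(Mul(2, Y), Pow(Add(-6, Y), -1))) = Add(7, Mul(2, Y, Pow(Add(-6, Y), -1))))
Pow(Add(419, Function('p')(-15)), 2) = Pow(Add(419, Mul(3, Pow(Add(-6, -15), -1), Add(-14, Mul(3, -15)))), 2) = Pow(Add(419, Mul(3, Pow(-21, -1), Add(-14, -45))), 2) = Pow(Add(419, Mul(3, Rational(-1, 21), -59)), 2) = Pow(Add(419, Rational(59, 7)), 2) = Pow(Rational(2992, 7), 2) = Rational(8952064, 49)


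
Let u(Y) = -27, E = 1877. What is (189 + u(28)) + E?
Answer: 2039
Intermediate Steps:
(189 + u(28)) + E = (189 - 27) + 1877 = 162 + 1877 = 2039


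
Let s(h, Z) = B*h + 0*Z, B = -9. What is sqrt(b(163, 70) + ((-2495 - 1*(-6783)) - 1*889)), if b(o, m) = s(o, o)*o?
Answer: I*sqrt(235722) ≈ 485.51*I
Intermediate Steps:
s(h, Z) = -9*h (s(h, Z) = -9*h + 0*Z = -9*h + 0 = -9*h)
b(o, m) = -9*o**2 (b(o, m) = (-9*o)*o = -9*o**2)
sqrt(b(163, 70) + ((-2495 - 1*(-6783)) - 1*889)) = sqrt(-9*163**2 + ((-2495 - 1*(-6783)) - 1*889)) = sqrt(-9*26569 + ((-2495 + 6783) - 889)) = sqrt(-239121 + (4288 - 889)) = sqrt(-239121 + 3399) = sqrt(-235722) = I*sqrt(235722)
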